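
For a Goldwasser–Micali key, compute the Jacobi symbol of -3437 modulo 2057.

(-3437|2057)
  = (3437|2057)    [2057 ≡ 1 mod 4 ⇒ (-1|2057) = +1]
  = (1380|2057)    [3437 ≡ 1380 mod 2057]
  = (345|2057)    [2057 ≡ 1 mod 8 ⇒ (2|2057)^2 = +1]
  = (2057|345)    [QR: 345 ≡ 1 mod 4, sign kept]
  = (332|345)    [2057 ≡ 332 mod 345]
  = (83|345)    [345 ≡ 1 mod 8 ⇒ (2|345)^2 = +1]
  = (345|83)    [QR: 345 ≡ 1 mod 4, sign kept]
  = (13|83)    [345 ≡ 13 mod 83]
  = (83|13)    [QR: 13 ≡ 1 mod 4, sign kept]
  = (5|13)    [83 ≡ 5 mod 13]
  = (13|5)    [QR: 5 ≡ 1 mod 4, sign kept]
  = (3|5)    [13 ≡ 3 mod 5]
  = (5|3)    [QR: 5 ≡ 1 mod 4, sign kept]
  = (2|3)    [5 ≡ 2 mod 3]
  = -(1|3)    [3 ≡ 3 mod 8 ⇒ (2|3) = -1]
  = -1    [(1|3) = 1]

-1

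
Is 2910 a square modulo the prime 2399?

no

Reduce the numerator: 2910 ≡ 511 (mod 2399), so (2910|2399) = (511|2399).
Both 511 ≡ 3 and 2399 ≡ 3 (mod 4), so reciprocity gives (511|2399) = -(2399|511). Reduce: 2399 ≡ 355 (mod 511). Now have -(355|511).
Both 355 ≡ 3 and 511 ≡ 3 (mod 4), so reciprocity gives (355|511) = -(511|355). Reduce: 511 ≡ 156 (mod 355). Now have (156|355).
Factor out 2: 156 = 2^2·39. Since 355 ≡ 3 (mod 8), (2|355) = -1, and (2|355)^2 = +1. Now have (39|355).
Both 39 ≡ 3 and 355 ≡ 3 (mod 4), so reciprocity gives (39|355) = -(355|39). Reduce: 355 ≡ 4 (mod 39). Now have -(4|39).
Factor out 2: 4 = 2^2. Since 39 ≡ 7 (mod 8), (2|39) = +1, and (2|39)^2 = +1. Now have -(1|39).
(1|39) = 1. Collecting the sign factors: -1.
(2910|2399) = -1, and 2399 is prime, so 2910 is not a quadratic residue mod 2399.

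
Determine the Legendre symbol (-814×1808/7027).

By multiplicativity, (-814·1808/7027) = (-814/7027)·(1808/7027).
First factor (-814/7027):
(-814/7027)
  = -(814/7027)    [7027 ≡ 3 mod 4 ⇒ (-1/7027) = -1]
  = (407/7027)    [7027 ≡ 3 mod 8 ⇒ (2/7027) = -1]
  = -(7027/407)    [QR: both ≡ 3 mod 4, sign flips]
  = -(108/407)    [7027 ≡ 108 mod 407]
  = -(27/407)    [407 ≡ 7 mod 8 ⇒ (2/407)^2 = +1]
  = (407/27)    [QR: both ≡ 3 mod 4, sign flips]
  = (2/27)    [407 ≡ 2 mod 27]
  = -(1/27)    [27 ≡ 3 mod 8 ⇒ (2/27) = -1]
  = -1    [(1/27) = 1]
Second factor (1808/7027):
(1808/7027)
  = (113/7027)    [7027 ≡ 3 mod 8 ⇒ (2/7027)^4 = +1]
  = (7027/113)    [QR: 113 ≡ 1 mod 4, sign kept]
  = (21/113)    [7027 ≡ 21 mod 113]
  = (113/21)    [QR: 21 ≡ 1 mod 4, sign kept]
  = (8/21)    [113 ≡ 8 mod 21]
  = -(1/21)    [21 ≡ 5 mod 8 ⇒ (2/21)^3 = -1]
  = -1    [(1/21) = 1]
Product: (-1)·(-1) = 1.

1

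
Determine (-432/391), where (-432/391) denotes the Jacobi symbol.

(-432/391)
  = (350/391)    [-432 ≡ 350 mod 391]
  = (175/391)    [391 ≡ 7 mod 8 ⇒ (2/391) = +1]
  = -(391/175)    [QR: both ≡ 3 mod 4, sign flips]
  = -(41/175)    [391 ≡ 41 mod 175]
  = -(175/41)    [QR: 41 ≡ 1 mod 4, sign kept]
  = -(11/41)    [175 ≡ 11 mod 41]
  = -(41/11)    [QR: 41 ≡ 1 mod 4, sign kept]
  = -(8/11)    [41 ≡ 8 mod 11]
  = (1/11)    [11 ≡ 3 mod 8 ⇒ (2/11)^3 = -1]
  = 1    [(1/11) = 1]

1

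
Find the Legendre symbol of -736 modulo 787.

1

(-736 / 787)
  = -(736 / 787)    [787 ≡ 3 mod 4 ⇒ (-1 / 787) = -1]
  = (23 / 787)    [787 ≡ 3 mod 8 ⇒ (2 / 787)^5 = -1]
  = -(787 / 23)    [QR: both ≡ 3 mod 4, sign flips]
  = -(5 / 23)    [787 ≡ 5 mod 23]
  = -(23 / 5)    [QR: 5 ≡ 1 mod 4, sign kept]
  = -(3 / 5)    [23 ≡ 3 mod 5]
  = -(5 / 3)    [QR: 5 ≡ 1 mod 4, sign kept]
  = -(2 / 3)    [5 ≡ 2 mod 3]
  = (1 / 3)    [3 ≡ 3 mod 8 ⇒ (2 / 3) = -1]
  = 1    [(1 / 3) = 1]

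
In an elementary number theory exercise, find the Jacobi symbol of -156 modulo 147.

0

Pull out -1: (-156/147) = (-1/147)·(156/147). Since 147 ≡ 3 (mod 4), (-1/147) = -1. Now have -(156/147).
Reduce the numerator: 156 ≡ 9 (mod 147), so (156/147) = (9/147).
9 ≡ 1 (mod 4), so quadratic reciprocity gives (9/147) = (147/9). Reduce: 147 ≡ 3 (mod 9). Now have -(3/9).
9 ≡ 1 (mod 4), so quadratic reciprocity gives (3/9) = (9/3). Reduce: 9 ≡ 0 (mod 3). Now have -(0/3).
The numerator is now 0 with denominator 3 > 1: the symbol is 0.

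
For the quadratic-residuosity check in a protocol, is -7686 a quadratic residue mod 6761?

(-7686|6761)
  = (7686|6761)    [6761 ≡ 1 mod 4 ⇒ (-1|6761) = +1]
  = (925|6761)    [7686 ≡ 925 mod 6761]
  = (6761|925)    [QR: 925 ≡ 1 mod 4, sign kept]
  = (286|925)    [6761 ≡ 286 mod 925]
  = -(143|925)    [925 ≡ 5 mod 8 ⇒ (2|925) = -1]
  = -(925|143)    [QR: 925 ≡ 1 mod 4, sign kept]
  = -(67|143)    [925 ≡ 67 mod 143]
  = (143|67)    [QR: both ≡ 3 mod 4, sign flips]
  = (9|67)    [143 ≡ 9 mod 67]
  = (67|9)    [QR: 9 ≡ 1 mod 4, sign kept]
  = (4|9)    [67 ≡ 4 mod 9]
  = (1|9)    [9 ≡ 1 mod 8 ⇒ (2|9)^2 = +1]
  = 1    [(1|9) = 1]
(-7686|6761) = 1, and 6761 is prime, so -7686 is a quadratic residue mod 6761.

yes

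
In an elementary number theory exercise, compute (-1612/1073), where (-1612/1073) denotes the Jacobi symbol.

(-1612/1073)
  = (534/1073)    [-1612 ≡ 534 mod 1073]
  = (267/1073)    [1073 ≡ 1 mod 8 ⇒ (2/1073) = +1]
  = (1073/267)    [QR: 1073 ≡ 1 mod 4, sign kept]
  = (5/267)    [1073 ≡ 5 mod 267]
  = (267/5)    [QR: 5 ≡ 1 mod 4, sign kept]
  = (2/5)    [267 ≡ 2 mod 5]
  = -(1/5)    [5 ≡ 5 mod 8 ⇒ (2/5) = -1]
  = -1    [(1/5) = 1]

-1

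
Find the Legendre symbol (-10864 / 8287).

(-10864 / 8287)
  = -(10864 / 8287)    [8287 ≡ 3 mod 4 ⇒ (-1 / 8287) = -1]
  = -(2577 / 8287)    [10864 ≡ 2577 mod 8287]
  = -(8287 / 2577)    [QR: 2577 ≡ 1 mod 4, sign kept]
  = -(556 / 2577)    [8287 ≡ 556 mod 2577]
  = -(139 / 2577)    [2577 ≡ 1 mod 8 ⇒ (2 / 2577)^2 = +1]
  = -(2577 / 139)    [QR: 2577 ≡ 1 mod 4, sign kept]
  = -(75 / 139)    [2577 ≡ 75 mod 139]
  = (139 / 75)    [QR: both ≡ 3 mod 4, sign flips]
  = (64 / 75)    [139 ≡ 64 mod 75]
  = (1 / 75)    [75 ≡ 3 mod 8 ⇒ (2 / 75)^6 = +1]
  = 1    [(1 / 75) = 1]

1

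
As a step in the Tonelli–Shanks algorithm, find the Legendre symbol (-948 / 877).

Pull out -1: (-948 / 877) = (-1 / 877)·(948 / 877). Since 877 ≡ 1 (mod 4), (-1 / 877) = +1. Now have (948 / 877).
Reduce the numerator: 948 ≡ 71 (mod 877), so (948 / 877) = (71 / 877).
877 ≡ 1 (mod 4), so quadratic reciprocity gives (71 / 877) = (877 / 71). Reduce: 877 ≡ 25 (mod 71). Now have (25 / 71).
25 ≡ 1 (mod 4), so quadratic reciprocity gives (25 / 71) = (71 / 25). Reduce: 71 ≡ 21 (mod 25). Now have (21 / 25).
21 ≡ 1 (mod 4), so quadratic reciprocity gives (21 / 25) = (25 / 21). Reduce: 25 ≡ 4 (mod 21). Now have (4 / 21).
Factor out 2: 4 = 2^2. Since 21 ≡ 5 (mod 8), (2 / 21) = -1, and (2 / 21)^2 = +1. Now have (1 / 21).
(1 / 21) = 1. Collecting the sign factors: 1.

1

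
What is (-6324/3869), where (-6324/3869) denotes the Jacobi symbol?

1

(-6324/3869)
  = (1414/3869)    [-6324 ≡ 1414 mod 3869]
  = -(707/3869)    [3869 ≡ 5 mod 8 ⇒ (2/3869) = -1]
  = -(3869/707)    [QR: 3869 ≡ 1 mod 4, sign kept]
  = -(334/707)    [3869 ≡ 334 mod 707]
  = (167/707)    [707 ≡ 3 mod 8 ⇒ (2/707) = -1]
  = -(707/167)    [QR: both ≡ 3 mod 4, sign flips]
  = -(39/167)    [707 ≡ 39 mod 167]
  = (167/39)    [QR: both ≡ 3 mod 4, sign flips]
  = (11/39)    [167 ≡ 11 mod 39]
  = -(39/11)    [QR: both ≡ 3 mod 4, sign flips]
  = -(6/11)    [39 ≡ 6 mod 11]
  = (3/11)    [11 ≡ 3 mod 8 ⇒ (2/11) = -1]
  = -(11/3)    [QR: both ≡ 3 mod 4, sign flips]
  = -(2/3)    [11 ≡ 2 mod 3]
  = (1/3)    [3 ≡ 3 mod 8 ⇒ (2/3) = -1]
  = 1    [(1/3) = 1]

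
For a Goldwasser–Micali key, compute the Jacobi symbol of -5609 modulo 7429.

-1

(-5609/7429)
  = (1820/7429)    [-5609 ≡ 1820 mod 7429]
  = (455/7429)    [7429 ≡ 5 mod 8 ⇒ (2/7429)^2 = +1]
  = (7429/455)    [QR: 7429 ≡ 1 mod 4, sign kept]
  = (149/455)    [7429 ≡ 149 mod 455]
  = (455/149)    [QR: 149 ≡ 1 mod 4, sign kept]
  = (8/149)    [455 ≡ 8 mod 149]
  = -(1/149)    [149 ≡ 5 mod 8 ⇒ (2/149)^3 = -1]
  = -1    [(1/149) = 1]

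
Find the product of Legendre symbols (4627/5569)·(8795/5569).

By multiplicativity, (4627·8795/5569) = (4627/5569)·(8795/5569).
First factor (4627/5569):
5569 ≡ 1 (mod 4), so quadratic reciprocity gives (4627/5569) = (5569/4627). Reduce: 5569 ≡ 942 (mod 4627). Now have (942/4627).
Factor out 2: 942 = 2·471. Since 4627 ≡ 3 (mod 8), (2/4627) = -1. Now have -(471/4627).
Both 471 ≡ 3 and 4627 ≡ 3 (mod 4), so reciprocity gives (471/4627) = -(4627/471). Reduce: 4627 ≡ 388 (mod 471). Now have (388/471).
Factor out 2: 388 = 2^2·97. Since 471 ≡ 7 (mod 8), (2/471) = +1, and (2/471)^2 = +1. Now have (97/471).
97 ≡ 1 (mod 4), so quadratic reciprocity gives (97/471) = (471/97). Reduce: 471 ≡ 83 (mod 97). Now have (83/97).
97 ≡ 1 (mod 4), so quadratic reciprocity gives (83/97) = (97/83). Reduce: 97 ≡ 14 (mod 83). Now have (14/83).
Factor out 2: 14 = 2·7. Since 83 ≡ 3 (mod 8), (2/83) = -1. Now have -(7/83).
Both 7 ≡ 3 and 83 ≡ 3 (mod 4), so reciprocity gives (7/83) = -(83/7). Reduce: 83 ≡ 6 (mod 7). Now have (6/7).
Factor out 2: 6 = 2·3. Since 7 ≡ 7 (mod 8), (2/7) = +1. Now have (3/7).
Both 3 ≡ 3 and 7 ≡ 3 (mod 4), so reciprocity gives (3/7) = -(7/3). Reduce: 7 ≡ 1 (mod 3). Now have -(1/3).
(1/3) = 1. Collecting the sign factors: -1.
Second factor (8795/5569):
Reduce the numerator: 8795 ≡ 3226 (mod 5569), so (8795/5569) = (3226/5569).
Factor out 2: 3226 = 2·1613. Since 5569 ≡ 1 (mod 8), (2/5569) = +1. Now have (1613/5569).
1613 ≡ 1 (mod 4), so quadratic reciprocity gives (1613/5569) = (5569/1613). Reduce: 5569 ≡ 730 (mod 1613). Now have (730/1613).
Factor out 2: 730 = 2·365. Since 1613 ≡ 5 (mod 8), (2/1613) = -1. Now have -(365/1613).
365 ≡ 1 (mod 4), so quadratic reciprocity gives (365/1613) = (1613/365). Reduce: 1613 ≡ 153 (mod 365). Now have -(153/365).
153 ≡ 1 (mod 4), so quadratic reciprocity gives (153/365) = (365/153). Reduce: 365 ≡ 59 (mod 153). Now have -(59/153).
153 ≡ 1 (mod 4), so quadratic reciprocity gives (59/153) = (153/59). Reduce: 153 ≡ 35 (mod 59). Now have -(35/59).
Both 35 ≡ 3 and 59 ≡ 3 (mod 4), so reciprocity gives (35/59) = -(59/35). Reduce: 59 ≡ 24 (mod 35). Now have (24/35).
Factor out 2: 24 = 2^3·3. Since 35 ≡ 3 (mod 8), (2/35) = -1, and (2/35)^3 = -1. Now have -(3/35).
Both 3 ≡ 3 and 35 ≡ 3 (mod 4), so reciprocity gives (3/35) = -(35/3). Reduce: 35 ≡ 2 (mod 3). Now have (2/3).
Factor out 2: 2 = 2. Since 3 ≡ 3 (mod 8), (2/3) = -1. Now have -(1/3).
(1/3) = 1. Collecting the sign factors: -1.
Product: (-1)·(-1) = 1.

1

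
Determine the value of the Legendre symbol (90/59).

-1

Reduce the numerator: 90 ≡ 31 (mod 59), so (90/59) = (31/59).
Both 31 ≡ 3 and 59 ≡ 3 (mod 4), so reciprocity gives (31/59) = -(59/31). Reduce: 59 ≡ 28 (mod 31). Now have -(28/31).
Factor out 2: 28 = 2^2·7. Since 31 ≡ 7 (mod 8), (2/31) = +1, and (2/31)^2 = +1. Now have -(7/31).
Both 7 ≡ 3 and 31 ≡ 3 (mod 4), so reciprocity gives (7/31) = -(31/7). Reduce: 31 ≡ 3 (mod 7). Now have (3/7).
Both 3 ≡ 3 and 7 ≡ 3 (mod 4), so reciprocity gives (3/7) = -(7/3). Reduce: 7 ≡ 1 (mod 3). Now have -(1/3).
(1/3) = 1. Collecting the sign factors: -1.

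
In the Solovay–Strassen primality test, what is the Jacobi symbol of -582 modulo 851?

Reduce the numerator: -582 ≡ 269 (mod 851), so (-582 / 851) = (269 / 851).
269 ≡ 1 (mod 4), so quadratic reciprocity gives (269 / 851) = (851 / 269). Reduce: 851 ≡ 44 (mod 269). Now have (44 / 269).
Factor out 2: 44 = 2^2·11. Since 269 ≡ 5 (mod 8), (2 / 269) = -1, and (2 / 269)^2 = +1. Now have (11 / 269).
269 ≡ 1 (mod 4), so quadratic reciprocity gives (11 / 269) = (269 / 11). Reduce: 269 ≡ 5 (mod 11). Now have (5 / 11).
5 ≡ 1 (mod 4), so quadratic reciprocity gives (5 / 11) = (11 / 5). Reduce: 11 ≡ 1 (mod 5). Now have (1 / 5).
(1 / 5) = 1. Collecting the sign factors: 1.

1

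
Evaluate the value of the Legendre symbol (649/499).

(649/499)
  = (150/499)    [649 ≡ 150 mod 499]
  = -(75/499)    [499 ≡ 3 mod 8 ⇒ (2/499) = -1]
  = (499/75)    [QR: both ≡ 3 mod 4, sign flips]
  = (49/75)    [499 ≡ 49 mod 75]
  = (75/49)    [QR: 49 ≡ 1 mod 4, sign kept]
  = (26/49)    [75 ≡ 26 mod 49]
  = (13/49)    [49 ≡ 1 mod 8 ⇒ (2/49) = +1]
  = (49/13)    [QR: 13 ≡ 1 mod 4, sign kept]
  = (10/13)    [49 ≡ 10 mod 13]
  = -(5/13)    [13 ≡ 5 mod 8 ⇒ (2/13) = -1]
  = -(13/5)    [QR: 5 ≡ 1 mod 4, sign kept]
  = -(3/5)    [13 ≡ 3 mod 5]
  = -(5/3)    [QR: 5 ≡ 1 mod 4, sign kept]
  = -(2/3)    [5 ≡ 2 mod 3]
  = (1/3)    [3 ≡ 3 mod 8 ⇒ (2/3) = -1]
  = 1    [(1/3) = 1]

1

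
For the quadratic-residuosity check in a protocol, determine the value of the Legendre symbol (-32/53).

(-32/53)
  = (32/53)    [53 ≡ 1 mod 4 ⇒ (-1/53) = +1]
  = -(1/53)    [53 ≡ 5 mod 8 ⇒ (2/53)^5 = -1]
  = -1    [(1/53) = 1]

-1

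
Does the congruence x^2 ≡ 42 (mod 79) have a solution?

(42|79)
  = (21|79)    [79 ≡ 7 mod 8 ⇒ (2|79) = +1]
  = (79|21)    [QR: 21 ≡ 1 mod 4, sign kept]
  = (16|21)    [79 ≡ 16 mod 21]
  = (1|21)    [21 ≡ 5 mod 8 ⇒ (2|21)^4 = +1]
  = 1    [(1|21) = 1]
The Legendre symbol is 1, so x^2 ≡ 42 (mod 79) has solution.

yes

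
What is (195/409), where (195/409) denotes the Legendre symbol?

409 ≡ 1 (mod 4), so quadratic reciprocity gives (195/409) = (409/195). Reduce: 409 ≡ 19 (mod 195). Now have (19/195).
Both 19 ≡ 3 and 195 ≡ 3 (mod 4), so reciprocity gives (19/195) = -(195/19). Reduce: 195 ≡ 5 (mod 19). Now have -(5/19).
5 ≡ 1 (mod 4), so quadratic reciprocity gives (5/19) = (19/5). Reduce: 19 ≡ 4 (mod 5). Now have -(4/5).
Factor out 2: 4 = 2^2. Since 5 ≡ 5 (mod 8), (2/5) = -1, and (2/5)^2 = +1. Now have -(1/5).
(1/5) = 1. Collecting the sign factors: -1.

-1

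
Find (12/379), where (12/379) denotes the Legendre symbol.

-1

(12/379)
  = (3/379)    [379 ≡ 3 mod 8 ⇒ (2/379)^2 = +1]
  = -(379/3)    [QR: both ≡ 3 mod 4, sign flips]
  = -(1/3)    [379 ≡ 1 mod 3]
  = -1    [(1/3) = 1]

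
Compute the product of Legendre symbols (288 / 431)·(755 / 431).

By multiplicativity, (288·755 / 431) = (288 / 431)·(755 / 431).
First factor (288 / 431):
Factor out 2: 288 = 2^5·9. Since 431 ≡ 7 (mod 8), (2 / 431) = +1, and (2 / 431)^5 = +1. Now have (9 / 431).
9 ≡ 1 (mod 4), so quadratic reciprocity gives (9 / 431) = (431 / 9). Reduce: 431 ≡ 8 (mod 9). Now have (8 / 9).
Factor out 2: 8 = 2^3. Since 9 ≡ 1 (mod 8), (2 / 9) = +1, and (2 / 9)^3 = +1. Now have (1 / 9).
(1 / 9) = 1. Collecting the sign factors: 1.
Second factor (755 / 431):
Reduce the numerator: 755 ≡ 324 (mod 431), so (755 / 431) = (324 / 431).
Factor out 2: 324 = 2^2·81. Since 431 ≡ 7 (mod 8), (2 / 431) = +1, and (2 / 431)^2 = +1. Now have (81 / 431).
81 ≡ 1 (mod 4), so quadratic reciprocity gives (81 / 431) = (431 / 81). Reduce: 431 ≡ 26 (mod 81). Now have (26 / 81).
Factor out 2: 26 = 2·13. Since 81 ≡ 1 (mod 8), (2 / 81) = +1. Now have (13 / 81).
13 ≡ 1 (mod 4), so quadratic reciprocity gives (13 / 81) = (81 / 13). Reduce: 81 ≡ 3 (mod 13). Now have (3 / 13).
13 ≡ 1 (mod 4), so quadratic reciprocity gives (3 / 13) = (13 / 3). Reduce: 13 ≡ 1 (mod 3). Now have (1 / 3).
(1 / 3) = 1. Collecting the sign factors: 1.
Product: (1)·(1) = 1.

1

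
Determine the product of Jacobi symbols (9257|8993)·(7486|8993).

By multiplicativity, (9257·7486|8993) = (9257|8993)·(7486|8993).
First factor (9257|8993):
Reduce the numerator: 9257 ≡ 264 (mod 8993), so (9257|8993) = (264|8993).
Factor out 2: 264 = 2^3·33. Since 8993 ≡ 1 (mod 8), (2|8993) = +1, and (2|8993)^3 = +1. Now have (33|8993).
33 ≡ 1 (mod 4), so quadratic reciprocity gives (33|8993) = (8993|33). Reduce: 8993 ≡ 17 (mod 33). Now have (17|33).
17 ≡ 1 (mod 4), so quadratic reciprocity gives (17|33) = (33|17). Reduce: 33 ≡ 16 (mod 17). Now have (16|17).
Factor out 2: 16 = 2^4. Since 17 ≡ 1 (mod 8), (2|17) = +1, and (2|17)^4 = +1. Now have (1|17).
(1|17) = 1. Collecting the sign factors: 1.
Second factor (7486|8993):
Factor out 2: 7486 = 2·3743. Since 8993 ≡ 1 (mod 8), (2|8993) = +1. Now have (3743|8993).
8993 ≡ 1 (mod 4), so quadratic reciprocity gives (3743|8993) = (8993|3743). Reduce: 8993 ≡ 1507 (mod 3743). Now have (1507|3743).
Both 1507 ≡ 3 and 3743 ≡ 3 (mod 4), so reciprocity gives (1507|3743) = -(3743|1507). Reduce: 3743 ≡ 729 (mod 1507). Now have -(729|1507).
729 ≡ 1 (mod 4), so quadratic reciprocity gives (729|1507) = (1507|729). Reduce: 1507 ≡ 49 (mod 729). Now have -(49|729).
49 ≡ 1 (mod 4), so quadratic reciprocity gives (49|729) = (729|49). Reduce: 729 ≡ 43 (mod 49). Now have -(43|49).
49 ≡ 1 (mod 4), so quadratic reciprocity gives (43|49) = (49|43). Reduce: 49 ≡ 6 (mod 43). Now have -(6|43).
Factor out 2: 6 = 2·3. Since 43 ≡ 3 (mod 8), (2|43) = -1. Now have (3|43).
Both 3 ≡ 3 and 43 ≡ 3 (mod 4), so reciprocity gives (3|43) = -(43|3). Reduce: 43 ≡ 1 (mod 3). Now have -(1|3).
(1|3) = 1. Collecting the sign factors: -1.
Product: (1)·(-1) = -1.

-1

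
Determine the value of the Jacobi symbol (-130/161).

Reduce the numerator: -130 ≡ 31 (mod 161), so (-130/161) = (31/161).
161 ≡ 1 (mod 4), so quadratic reciprocity gives (31/161) = (161/31). Reduce: 161 ≡ 6 (mod 31). Now have (6/31).
Factor out 2: 6 = 2·3. Since 31 ≡ 7 (mod 8), (2/31) = +1. Now have (3/31).
Both 3 ≡ 3 and 31 ≡ 3 (mod 4), so reciprocity gives (3/31) = -(31/3). Reduce: 31 ≡ 1 (mod 3). Now have -(1/3).
(1/3) = 1. Collecting the sign factors: -1.

-1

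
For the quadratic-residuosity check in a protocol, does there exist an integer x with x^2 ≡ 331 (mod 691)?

(331|691)
  = -(691|331)    [QR: both ≡ 3 mod 4, sign flips]
  = -(29|331)    [691 ≡ 29 mod 331]
  = -(331|29)    [QR: 29 ≡ 1 mod 4, sign kept]
  = -(12|29)    [331 ≡ 12 mod 29]
  = -(3|29)    [29 ≡ 5 mod 8 ⇒ (2|29)^2 = +1]
  = -(29|3)    [QR: 29 ≡ 1 mod 4, sign kept]
  = -(2|3)    [29 ≡ 2 mod 3]
  = (1|3)    [3 ≡ 3 mod 8 ⇒ (2|3) = -1]
  = 1    [(1|3) = 1]
(331|691) = 1, and 691 is prime, so 331 is a quadratic residue mod 691.

yes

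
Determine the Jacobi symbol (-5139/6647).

1

(-5139/6647)
  = -(5139/6647)    [6647 ≡ 3 mod 4 ⇒ (-1/6647) = -1]
  = (6647/5139)    [QR: both ≡ 3 mod 4, sign flips]
  = (1508/5139)    [6647 ≡ 1508 mod 5139]
  = (377/5139)    [5139 ≡ 3 mod 8 ⇒ (2/5139)^2 = +1]
  = (5139/377)    [QR: 377 ≡ 1 mod 4, sign kept]
  = (238/377)    [5139 ≡ 238 mod 377]
  = (119/377)    [377 ≡ 1 mod 8 ⇒ (2/377) = +1]
  = (377/119)    [QR: 377 ≡ 1 mod 4, sign kept]
  = (20/119)    [377 ≡ 20 mod 119]
  = (5/119)    [119 ≡ 7 mod 8 ⇒ (2/119)^2 = +1]
  = (119/5)    [QR: 5 ≡ 1 mod 4, sign kept]
  = (4/5)    [119 ≡ 4 mod 5]
  = (1/5)    [5 ≡ 5 mod 8 ⇒ (2/5)^2 = +1]
  = 1    [(1/5) = 1]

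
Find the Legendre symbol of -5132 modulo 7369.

-1

(-5132/7369)
  = (5132/7369)    [7369 ≡ 1 mod 4 ⇒ (-1/7369) = +1]
  = (1283/7369)    [7369 ≡ 1 mod 8 ⇒ (2/7369)^2 = +1]
  = (7369/1283)    [QR: 7369 ≡ 1 mod 4, sign kept]
  = (954/1283)    [7369 ≡ 954 mod 1283]
  = -(477/1283)    [1283 ≡ 3 mod 8 ⇒ (2/1283) = -1]
  = -(1283/477)    [QR: 477 ≡ 1 mod 4, sign kept]
  = -(329/477)    [1283 ≡ 329 mod 477]
  = -(477/329)    [QR: 329 ≡ 1 mod 4, sign kept]
  = -(148/329)    [477 ≡ 148 mod 329]
  = -(37/329)    [329 ≡ 1 mod 8 ⇒ (2/329)^2 = +1]
  = -(329/37)    [QR: 37 ≡ 1 mod 4, sign kept]
  = -(33/37)    [329 ≡ 33 mod 37]
  = -(37/33)    [QR: 33 ≡ 1 mod 4, sign kept]
  = -(4/33)    [37 ≡ 4 mod 33]
  = -(1/33)    [33 ≡ 1 mod 8 ⇒ (2/33)^2 = +1]
  = -1    [(1/33) = 1]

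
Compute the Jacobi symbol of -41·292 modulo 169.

By multiplicativity, (-41·292|169) = (-41|169)·(292|169).
First factor (-41|169):
Reduce the numerator: -41 ≡ 128 (mod 169), so (-41|169) = (128|169).
Factor out 2: 128 = 2^7. Since 169 ≡ 1 (mod 8), (2|169) = +1, and (2|169)^7 = +1. Now have (1|169).
(1|169) = 1. Collecting the sign factors: 1.
Second factor (292|169):
Reduce the numerator: 292 ≡ 123 (mod 169), so (292|169) = (123|169).
169 ≡ 1 (mod 4), so quadratic reciprocity gives (123|169) = (169|123). Reduce: 169 ≡ 46 (mod 123). Now have (46|123).
Factor out 2: 46 = 2·23. Since 123 ≡ 3 (mod 8), (2|123) = -1. Now have -(23|123).
Both 23 ≡ 3 and 123 ≡ 3 (mod 4), so reciprocity gives (23|123) = -(123|23). Reduce: 123 ≡ 8 (mod 23). Now have (8|23).
Factor out 2: 8 = 2^3. Since 23 ≡ 7 (mod 8), (2|23) = +1, and (2|23)^3 = +1. Now have (1|23).
(1|23) = 1. Collecting the sign factors: 1.
Product: (1)·(1) = 1.

1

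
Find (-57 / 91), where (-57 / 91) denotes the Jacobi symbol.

1

Reduce the numerator: -57 ≡ 34 (mod 91), so (-57 / 91) = (34 / 91).
Factor out 2: 34 = 2·17. Since 91 ≡ 3 (mod 8), (2 / 91) = -1. Now have -(17 / 91).
17 ≡ 1 (mod 4), so quadratic reciprocity gives (17 / 91) = (91 / 17). Reduce: 91 ≡ 6 (mod 17). Now have -(6 / 17).
Factor out 2: 6 = 2·3. Since 17 ≡ 1 (mod 8), (2 / 17) = +1. Now have -(3 / 17).
17 ≡ 1 (mod 4), so quadratic reciprocity gives (3 / 17) = (17 / 3). Reduce: 17 ≡ 2 (mod 3). Now have -(2 / 3).
Factor out 2: 2 = 2. Since 3 ≡ 3 (mod 8), (2 / 3) = -1. Now have (1 / 3).
(1 / 3) = 1. Collecting the sign factors: 1.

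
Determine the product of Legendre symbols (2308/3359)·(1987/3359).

1

By multiplicativity, (2308·1987/3359) = (2308/3359)·(1987/3359).
First factor (2308/3359):
Factor out 2: 2308 = 2^2·577. Since 3359 ≡ 7 (mod 8), (2/3359) = +1, and (2/3359)^2 = +1. Now have (577/3359).
577 ≡ 1 (mod 4), so quadratic reciprocity gives (577/3359) = (3359/577). Reduce: 3359 ≡ 474 (mod 577). Now have (474/577).
Factor out 2: 474 = 2·237. Since 577 ≡ 1 (mod 8), (2/577) = +1. Now have (237/577).
237 ≡ 1 (mod 4), so quadratic reciprocity gives (237/577) = (577/237). Reduce: 577 ≡ 103 (mod 237). Now have (103/237).
237 ≡ 1 (mod 4), so quadratic reciprocity gives (103/237) = (237/103). Reduce: 237 ≡ 31 (mod 103). Now have (31/103).
Both 31 ≡ 3 and 103 ≡ 3 (mod 4), so reciprocity gives (31/103) = -(103/31). Reduce: 103 ≡ 10 (mod 31). Now have -(10/31).
Factor out 2: 10 = 2·5. Since 31 ≡ 7 (mod 8), (2/31) = +1. Now have -(5/31).
5 ≡ 1 (mod 4), so quadratic reciprocity gives (5/31) = (31/5). Reduce: 31 ≡ 1 (mod 5). Now have -(1/5).
(1/5) = 1. Collecting the sign factors: -1.
Second factor (1987/3359):
Both 1987 ≡ 3 and 3359 ≡ 3 (mod 4), so reciprocity gives (1987/3359) = -(3359/1987). Reduce: 3359 ≡ 1372 (mod 1987). Now have -(1372/1987).
Factor out 2: 1372 = 2^2·343. Since 1987 ≡ 3 (mod 8), (2/1987) = -1, and (2/1987)^2 = +1. Now have -(343/1987).
Both 343 ≡ 3 and 1987 ≡ 3 (mod 4), so reciprocity gives (343/1987) = -(1987/343). Reduce: 1987 ≡ 272 (mod 343). Now have (272/343).
Factor out 2: 272 = 2^4·17. Since 343 ≡ 7 (mod 8), (2/343) = +1, and (2/343)^4 = +1. Now have (17/343).
17 ≡ 1 (mod 4), so quadratic reciprocity gives (17/343) = (343/17). Reduce: 343 ≡ 3 (mod 17). Now have (3/17).
17 ≡ 1 (mod 4), so quadratic reciprocity gives (3/17) = (17/3). Reduce: 17 ≡ 2 (mod 3). Now have (2/3).
Factor out 2: 2 = 2. Since 3 ≡ 3 (mod 8), (2/3) = -1. Now have -(1/3).
(1/3) = 1. Collecting the sign factors: -1.
Product: (-1)·(-1) = 1.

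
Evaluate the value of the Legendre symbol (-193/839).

-1

(-193/839)
  = (646/839)    [-193 ≡ 646 mod 839]
  = (323/839)    [839 ≡ 7 mod 8 ⇒ (2/839) = +1]
  = -(839/323)    [QR: both ≡ 3 mod 4, sign flips]
  = -(193/323)    [839 ≡ 193 mod 323]
  = -(323/193)    [QR: 193 ≡ 1 mod 4, sign kept]
  = -(130/193)    [323 ≡ 130 mod 193]
  = -(65/193)    [193 ≡ 1 mod 8 ⇒ (2/193) = +1]
  = -(193/65)    [QR: 65 ≡ 1 mod 4, sign kept]
  = -(63/65)    [193 ≡ 63 mod 65]
  = -(65/63)    [QR: 65 ≡ 1 mod 4, sign kept]
  = -(2/63)    [65 ≡ 2 mod 63]
  = -(1/63)    [63 ≡ 7 mod 8 ⇒ (2/63) = +1]
  = -1    [(1/63) = 1]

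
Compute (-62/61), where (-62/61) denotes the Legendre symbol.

1

Pull out -1: (-62/61) = (-1/61)·(62/61). Since 61 ≡ 1 (mod 4), (-1/61) = +1. Now have (62/61).
Reduce the numerator: 62 ≡ 1 (mod 61), so (62/61) = (1/61).
(1/61) = 1. Collecting the sign factors: 1.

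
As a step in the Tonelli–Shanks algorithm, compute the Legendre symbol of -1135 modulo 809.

Reduce the numerator: -1135 ≡ 483 (mod 809), so (-1135/809) = (483/809).
809 ≡ 1 (mod 4), so quadratic reciprocity gives (483/809) = (809/483). Reduce: 809 ≡ 326 (mod 483). Now have (326/483).
Factor out 2: 326 = 2·163. Since 483 ≡ 3 (mod 8), (2/483) = -1. Now have -(163/483).
Both 163 ≡ 3 and 483 ≡ 3 (mod 4), so reciprocity gives (163/483) = -(483/163). Reduce: 483 ≡ 157 (mod 163). Now have (157/163).
157 ≡ 1 (mod 4), so quadratic reciprocity gives (157/163) = (163/157). Reduce: 163 ≡ 6 (mod 157). Now have (6/157).
Factor out 2: 6 = 2·3. Since 157 ≡ 5 (mod 8), (2/157) = -1. Now have -(3/157).
157 ≡ 1 (mod 4), so quadratic reciprocity gives (3/157) = (157/3). Reduce: 157 ≡ 1 (mod 3). Now have -(1/3).
(1/3) = 1. Collecting the sign factors: -1.

-1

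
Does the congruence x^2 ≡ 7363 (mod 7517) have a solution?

(7363/7517)
  = (7517/7363)    [QR: 7517 ≡ 1 mod 4, sign kept]
  = (154/7363)    [7517 ≡ 154 mod 7363]
  = -(77/7363)    [7363 ≡ 3 mod 8 ⇒ (2/7363) = -1]
  = -(7363/77)    [QR: 77 ≡ 1 mod 4, sign kept]
  = -(48/77)    [7363 ≡ 48 mod 77]
  = -(3/77)    [77 ≡ 5 mod 8 ⇒ (2/77)^4 = +1]
  = -(77/3)    [QR: 77 ≡ 1 mod 4, sign kept]
  = -(2/3)    [77 ≡ 2 mod 3]
  = (1/3)    [3 ≡ 3 mod 8 ⇒ (2/3) = -1]
  = 1    [(1/3) = 1]
(7363/7517) = 1, and 7517 is prime, so 7363 is a quadratic residue mod 7517.

yes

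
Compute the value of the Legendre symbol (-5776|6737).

1

Reduce the numerator: -5776 ≡ 961 (mod 6737), so (-5776|6737) = (961|6737).
961 ≡ 1 (mod 4), so quadratic reciprocity gives (961|6737) = (6737|961). Reduce: 6737 ≡ 10 (mod 961). Now have (10|961).
Factor out 2: 10 = 2·5. Since 961 ≡ 1 (mod 8), (2|961) = +1. Now have (5|961).
5 ≡ 1 (mod 4), so quadratic reciprocity gives (5|961) = (961|5). Reduce: 961 ≡ 1 (mod 5). Now have (1|5).
(1|5) = 1. Collecting the sign factors: 1.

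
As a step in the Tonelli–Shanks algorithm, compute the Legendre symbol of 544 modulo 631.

Factor out 2: 544 = 2^5·17. Since 631 ≡ 7 (mod 8), (2/631) = +1, and (2/631)^5 = +1. Now have (17/631).
17 ≡ 1 (mod 4), so quadratic reciprocity gives (17/631) = (631/17). Reduce: 631 ≡ 2 (mod 17). Now have (2/17).
Factor out 2: 2 = 2. Since 17 ≡ 1 (mod 8), (2/17) = +1. Now have (1/17).
(1/17) = 1. Collecting the sign factors: 1.

1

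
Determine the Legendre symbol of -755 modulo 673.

Pull out -1: (-755 / 673) = (-1 / 673)·(755 / 673). Since 673 ≡ 1 (mod 4), (-1 / 673) = +1. Now have (755 / 673).
Reduce the numerator: 755 ≡ 82 (mod 673), so (755 / 673) = (82 / 673).
Factor out 2: 82 = 2·41. Since 673 ≡ 1 (mod 8), (2 / 673) = +1. Now have (41 / 673).
41 ≡ 1 (mod 4), so quadratic reciprocity gives (41 / 673) = (673 / 41). Reduce: 673 ≡ 17 (mod 41). Now have (17 / 41).
17 ≡ 1 (mod 4), so quadratic reciprocity gives (17 / 41) = (41 / 17). Reduce: 41 ≡ 7 (mod 17). Now have (7 / 17).
17 ≡ 1 (mod 4), so quadratic reciprocity gives (7 / 17) = (17 / 7). Reduce: 17 ≡ 3 (mod 7). Now have (3 / 7).
Both 3 ≡ 3 and 7 ≡ 3 (mod 4), so reciprocity gives (3 / 7) = -(7 / 3). Reduce: 7 ≡ 1 (mod 3). Now have -(1 / 3).
(1 / 3) = 1. Collecting the sign factors: -1.

-1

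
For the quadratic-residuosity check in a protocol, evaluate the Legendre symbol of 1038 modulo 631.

1

Reduce the numerator: 1038 ≡ 407 (mod 631), so (1038/631) = (407/631).
Both 407 ≡ 3 and 631 ≡ 3 (mod 4), so reciprocity gives (407/631) = -(631/407). Reduce: 631 ≡ 224 (mod 407). Now have -(224/407).
Factor out 2: 224 = 2^5·7. Since 407 ≡ 7 (mod 8), (2/407) = +1, and (2/407)^5 = +1. Now have -(7/407).
Both 7 ≡ 3 and 407 ≡ 3 (mod 4), so reciprocity gives (7/407) = -(407/7). Reduce: 407 ≡ 1 (mod 7). Now have (1/7).
(1/7) = 1. Collecting the sign factors: 1.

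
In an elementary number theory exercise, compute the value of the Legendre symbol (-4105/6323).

1

(-4105/6323)
  = -(4105/6323)    [6323 ≡ 3 mod 4 ⇒ (-1/6323) = -1]
  = -(6323/4105)    [QR: 4105 ≡ 1 mod 4, sign kept]
  = -(2218/4105)    [6323 ≡ 2218 mod 4105]
  = -(1109/4105)    [4105 ≡ 1 mod 8 ⇒ (2/4105) = +1]
  = -(4105/1109)    [QR: 1109 ≡ 1 mod 4, sign kept]
  = -(778/1109)    [4105 ≡ 778 mod 1109]
  = (389/1109)    [1109 ≡ 5 mod 8 ⇒ (2/1109) = -1]
  = (1109/389)    [QR: 389 ≡ 1 mod 4, sign kept]
  = (331/389)    [1109 ≡ 331 mod 389]
  = (389/331)    [QR: 389 ≡ 1 mod 4, sign kept]
  = (58/331)    [389 ≡ 58 mod 331]
  = -(29/331)    [331 ≡ 3 mod 8 ⇒ (2/331) = -1]
  = -(331/29)    [QR: 29 ≡ 1 mod 4, sign kept]
  = -(12/29)    [331 ≡ 12 mod 29]
  = -(3/29)    [29 ≡ 5 mod 8 ⇒ (2/29)^2 = +1]
  = -(29/3)    [QR: 29 ≡ 1 mod 4, sign kept]
  = -(2/3)    [29 ≡ 2 mod 3]
  = (1/3)    [3 ≡ 3 mod 8 ⇒ (2/3) = -1]
  = 1    [(1/3) = 1]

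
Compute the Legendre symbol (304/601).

-1

(304/601)
  = (19/601)    [601 ≡ 1 mod 8 ⇒ (2/601)^4 = +1]
  = (601/19)    [QR: 601 ≡ 1 mod 4, sign kept]
  = (12/19)    [601 ≡ 12 mod 19]
  = (3/19)    [19 ≡ 3 mod 8 ⇒ (2/19)^2 = +1]
  = -(19/3)    [QR: both ≡ 3 mod 4, sign flips]
  = -(1/3)    [19 ≡ 1 mod 3]
  = -1    [(1/3) = 1]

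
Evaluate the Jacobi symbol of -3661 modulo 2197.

-1

(-3661|2197)
  = (733|2197)    [-3661 ≡ 733 mod 2197]
  = (2197|733)    [QR: 733 ≡ 1 mod 4, sign kept]
  = (731|733)    [2197 ≡ 731 mod 733]
  = (733|731)    [QR: 733 ≡ 1 mod 4, sign kept]
  = (2|731)    [733 ≡ 2 mod 731]
  = -(1|731)    [731 ≡ 3 mod 8 ⇒ (2|731) = -1]
  = -1    [(1|731) = 1]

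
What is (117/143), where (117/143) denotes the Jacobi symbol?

0

117 ≡ 1 (mod 4), so quadratic reciprocity gives (117/143) = (143/117). Reduce: 143 ≡ 26 (mod 117). Now have (26/117).
Factor out 2: 26 = 2·13. Since 117 ≡ 5 (mod 8), (2/117) = -1. Now have -(13/117).
13 ≡ 1 (mod 4), so quadratic reciprocity gives (13/117) = (117/13). Reduce: 117 ≡ 0 (mod 13). Now have -(0/13).
The numerator is now 0 with denominator 13 > 1: the symbol is 0.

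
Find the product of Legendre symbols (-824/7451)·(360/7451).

By multiplicativity, (-824·360/7451) = (-824/7451)·(360/7451).
First factor (-824/7451):
Reduce the numerator: -824 ≡ 6627 (mod 7451), so (-824/7451) = (6627/7451).
Both 6627 ≡ 3 and 7451 ≡ 3 (mod 4), so reciprocity gives (6627/7451) = -(7451/6627). Reduce: 7451 ≡ 824 (mod 6627). Now have -(824/6627).
Factor out 2: 824 = 2^3·103. Since 6627 ≡ 3 (mod 8), (2/6627) = -1, and (2/6627)^3 = -1. Now have (103/6627).
Both 103 ≡ 3 and 6627 ≡ 3 (mod 4), so reciprocity gives (103/6627) = -(6627/103). Reduce: 6627 ≡ 35 (mod 103). Now have -(35/103).
Both 35 ≡ 3 and 103 ≡ 3 (mod 4), so reciprocity gives (35/103) = -(103/35). Reduce: 103 ≡ 33 (mod 35). Now have (33/35).
33 ≡ 1 (mod 4), so quadratic reciprocity gives (33/35) = (35/33). Reduce: 35 ≡ 2 (mod 33). Now have (2/33).
Factor out 2: 2 = 2. Since 33 ≡ 1 (mod 8), (2/33) = +1. Now have (1/33).
(1/33) = 1. Collecting the sign factors: 1.
Second factor (360/7451):
Factor out 2: 360 = 2^3·45. Since 7451 ≡ 3 (mod 8), (2/7451) = -1, and (2/7451)^3 = -1. Now have -(45/7451).
45 ≡ 1 (mod 4), so quadratic reciprocity gives (45/7451) = (7451/45). Reduce: 7451 ≡ 26 (mod 45). Now have -(26/45).
Factor out 2: 26 = 2·13. Since 45 ≡ 5 (mod 8), (2/45) = -1. Now have (13/45).
13 ≡ 1 (mod 4), so quadratic reciprocity gives (13/45) = (45/13). Reduce: 45 ≡ 6 (mod 13). Now have (6/13).
Factor out 2: 6 = 2·3. Since 13 ≡ 5 (mod 8), (2/13) = -1. Now have -(3/13).
13 ≡ 1 (mod 4), so quadratic reciprocity gives (3/13) = (13/3). Reduce: 13 ≡ 1 (mod 3). Now have -(1/3).
(1/3) = 1. Collecting the sign factors: -1.
Product: (1)·(-1) = -1.

-1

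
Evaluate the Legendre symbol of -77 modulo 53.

(-77/53)
  = (77/53)    [53 ≡ 1 mod 4 ⇒ (-1/53) = +1]
  = (24/53)    [77 ≡ 24 mod 53]
  = -(3/53)    [53 ≡ 5 mod 8 ⇒ (2/53)^3 = -1]
  = -(53/3)    [QR: 53 ≡ 1 mod 4, sign kept]
  = -(2/3)    [53 ≡ 2 mod 3]
  = (1/3)    [3 ≡ 3 mod 8 ⇒ (2/3) = -1]
  = 1    [(1/3) = 1]

1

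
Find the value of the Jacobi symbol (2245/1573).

(2245/1573)
  = (672/1573)    [2245 ≡ 672 mod 1573]
  = -(21/1573)    [1573 ≡ 5 mod 8 ⇒ (2/1573)^5 = -1]
  = -(1573/21)    [QR: 21 ≡ 1 mod 4, sign kept]
  = -(19/21)    [1573 ≡ 19 mod 21]
  = -(21/19)    [QR: 21 ≡ 1 mod 4, sign kept]
  = -(2/19)    [21 ≡ 2 mod 19]
  = (1/19)    [19 ≡ 3 mod 8 ⇒ (2/19) = -1]
  = 1    [(1/19) = 1]

1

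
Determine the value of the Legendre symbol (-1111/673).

Pull out -1: (-1111/673) = (-1/673)·(1111/673). Since 673 ≡ 1 (mod 4), (-1/673) = +1. Now have (1111/673).
Reduce the numerator: 1111 ≡ 438 (mod 673), so (1111/673) = (438/673).
Factor out 2: 438 = 2·219. Since 673 ≡ 1 (mod 8), (2/673) = +1. Now have (219/673).
673 ≡ 1 (mod 4), so quadratic reciprocity gives (219/673) = (673/219). Reduce: 673 ≡ 16 (mod 219). Now have (16/219).
Factor out 2: 16 = 2^4. Since 219 ≡ 3 (mod 8), (2/219) = -1, and (2/219)^4 = +1. Now have (1/219).
(1/219) = 1. Collecting the sign factors: 1.

1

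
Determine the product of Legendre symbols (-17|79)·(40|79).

By multiplicativity, (-17·40|79) = (-17|79)·(40|79).
First factor (-17|79):
(-17|79)
  = (62|79)    [-17 ≡ 62 mod 79]
  = (31|79)    [79 ≡ 7 mod 8 ⇒ (2|79) = +1]
  = -(79|31)    [QR: both ≡ 3 mod 4, sign flips]
  = -(17|31)    [79 ≡ 17 mod 31]
  = -(31|17)    [QR: 17 ≡ 1 mod 4, sign kept]
  = -(14|17)    [31 ≡ 14 mod 17]
  = -(7|17)    [17 ≡ 1 mod 8 ⇒ (2|17) = +1]
  = -(17|7)    [QR: 17 ≡ 1 mod 4, sign kept]
  = -(3|7)    [17 ≡ 3 mod 7]
  = (7|3)    [QR: both ≡ 3 mod 4, sign flips]
  = (1|3)    [7 ≡ 1 mod 3]
  = 1    [(1|3) = 1]
Second factor (40|79):
(40|79)
  = (5|79)    [79 ≡ 7 mod 8 ⇒ (2|79)^3 = +1]
  = (79|5)    [QR: 5 ≡ 1 mod 4, sign kept]
  = (4|5)    [79 ≡ 4 mod 5]
  = (1|5)    [5 ≡ 5 mod 8 ⇒ (2|5)^2 = +1]
  = 1    [(1|5) = 1]
Product: (1)·(1) = 1.

1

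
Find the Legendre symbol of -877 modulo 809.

(-877/809)
  = (741/809)    [-877 ≡ 741 mod 809]
  = (809/741)    [QR: 741 ≡ 1 mod 4, sign kept]
  = (68/741)    [809 ≡ 68 mod 741]
  = (17/741)    [741 ≡ 5 mod 8 ⇒ (2/741)^2 = +1]
  = (741/17)    [QR: 17 ≡ 1 mod 4, sign kept]
  = (10/17)    [741 ≡ 10 mod 17]
  = (5/17)    [17 ≡ 1 mod 8 ⇒ (2/17) = +1]
  = (17/5)    [QR: 5 ≡ 1 mod 4, sign kept]
  = (2/5)    [17 ≡ 2 mod 5]
  = -(1/5)    [5 ≡ 5 mod 8 ⇒ (2/5) = -1]
  = -1    [(1/5) = 1]

-1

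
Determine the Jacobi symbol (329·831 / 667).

By multiplicativity, (329·831 / 667) = (329 / 667)·(831 / 667).
First factor (329 / 667):
(329 / 667)
  = (667 / 329)    [QR: 329 ≡ 1 mod 4, sign kept]
  = (9 / 329)    [667 ≡ 9 mod 329]
  = (329 / 9)    [QR: 9 ≡ 1 mod 4, sign kept]
  = (5 / 9)    [329 ≡ 5 mod 9]
  = (9 / 5)    [QR: 5 ≡ 1 mod 4, sign kept]
  = (4 / 5)    [9 ≡ 4 mod 5]
  = (1 / 5)    [5 ≡ 5 mod 8 ⇒ (2 / 5)^2 = +1]
  = 1    [(1 / 5) = 1]
Second factor (831 / 667):
(831 / 667)
  = (164 / 667)    [831 ≡ 164 mod 667]
  = (41 / 667)    [667 ≡ 3 mod 8 ⇒ (2 / 667)^2 = +1]
  = (667 / 41)    [QR: 41 ≡ 1 mod 4, sign kept]
  = (11 / 41)    [667 ≡ 11 mod 41]
  = (41 / 11)    [QR: 41 ≡ 1 mod 4, sign kept]
  = (8 / 11)    [41 ≡ 8 mod 11]
  = -(1 / 11)    [11 ≡ 3 mod 8 ⇒ (2 / 11)^3 = -1]
  = -1    [(1 / 11) = 1]
Product: (1)·(-1) = -1.

-1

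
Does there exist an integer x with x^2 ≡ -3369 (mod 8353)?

Pull out -1: (-3369/8353) = (-1/8353)·(3369/8353). Since 8353 ≡ 1 (mod 4), (-1/8353) = +1. Now have (3369/8353).
3369 ≡ 1 (mod 4), so quadratic reciprocity gives (3369/8353) = (8353/3369). Reduce: 8353 ≡ 1615 (mod 3369). Now have (1615/3369).
3369 ≡ 1 (mod 4), so quadratic reciprocity gives (1615/3369) = (3369/1615). Reduce: 3369 ≡ 139 (mod 1615). Now have (139/1615).
Both 139 ≡ 3 and 1615 ≡ 3 (mod 4), so reciprocity gives (139/1615) = -(1615/139). Reduce: 1615 ≡ 86 (mod 139). Now have -(86/139).
Factor out 2: 86 = 2·43. Since 139 ≡ 3 (mod 8), (2/139) = -1. Now have (43/139).
Both 43 ≡ 3 and 139 ≡ 3 (mod 4), so reciprocity gives (43/139) = -(139/43). Reduce: 139 ≡ 10 (mod 43). Now have -(10/43).
Factor out 2: 10 = 2·5. Since 43 ≡ 3 (mod 8), (2/43) = -1. Now have (5/43).
5 ≡ 1 (mod 4), so quadratic reciprocity gives (5/43) = (43/5). Reduce: 43 ≡ 3 (mod 5). Now have (3/5).
5 ≡ 1 (mod 4), so quadratic reciprocity gives (3/5) = (5/3). Reduce: 5 ≡ 2 (mod 3). Now have (2/3).
Factor out 2: 2 = 2. Since 3 ≡ 3 (mod 8), (2/3) = -1. Now have -(1/3).
(1/3) = 1. Collecting the sign factors: -1.
(-3369/8353) = -1, and 8353 is prime, so -3369 is not a quadratic residue mod 8353.

no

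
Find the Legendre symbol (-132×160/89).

-1

By multiplicativity, (-132·160/89) = (-132/89)·(160/89).
First factor (-132/89):
(-132/89)
  = (46/89)    [-132 ≡ 46 mod 89]
  = (23/89)    [89 ≡ 1 mod 8 ⇒ (2/89) = +1]
  = (89/23)    [QR: 89 ≡ 1 mod 4, sign kept]
  = (20/23)    [89 ≡ 20 mod 23]
  = (5/23)    [23 ≡ 7 mod 8 ⇒ (2/23)^2 = +1]
  = (23/5)    [QR: 5 ≡ 1 mod 4, sign kept]
  = (3/5)    [23 ≡ 3 mod 5]
  = (5/3)    [QR: 5 ≡ 1 mod 4, sign kept]
  = (2/3)    [5 ≡ 2 mod 3]
  = -(1/3)    [3 ≡ 3 mod 8 ⇒ (2/3) = -1]
  = -1    [(1/3) = 1]
Second factor (160/89):
(160/89)
  = (71/89)    [160 ≡ 71 mod 89]
  = (89/71)    [QR: 89 ≡ 1 mod 4, sign kept]
  = (18/71)    [89 ≡ 18 mod 71]
  = (9/71)    [71 ≡ 7 mod 8 ⇒ (2/71) = +1]
  = (71/9)    [QR: 9 ≡ 1 mod 4, sign kept]
  = (8/9)    [71 ≡ 8 mod 9]
  = (1/9)    [9 ≡ 1 mod 8 ⇒ (2/9)^3 = +1]
  = 1    [(1/9) = 1]
Product: (-1)·(1) = -1.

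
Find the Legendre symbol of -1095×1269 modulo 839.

-1

By multiplicativity, (-1095·1269/839) = (-1095/839)·(1269/839).
First factor (-1095/839):
(-1095/839)
  = -(1095/839)    [839 ≡ 3 mod 4 ⇒ (-1/839) = -1]
  = -(256/839)    [1095 ≡ 256 mod 839]
  = -(1/839)    [839 ≡ 7 mod 8 ⇒ (2/839)^8 = +1]
  = -1    [(1/839) = 1]
Second factor (1269/839):
(1269/839)
  = (430/839)    [1269 ≡ 430 mod 839]
  = (215/839)    [839 ≡ 7 mod 8 ⇒ (2/839) = +1]
  = -(839/215)    [QR: both ≡ 3 mod 4, sign flips]
  = -(194/215)    [839 ≡ 194 mod 215]
  = -(97/215)    [215 ≡ 7 mod 8 ⇒ (2/215) = +1]
  = -(215/97)    [QR: 97 ≡ 1 mod 4, sign kept]
  = -(21/97)    [215 ≡ 21 mod 97]
  = -(97/21)    [QR: 21 ≡ 1 mod 4, sign kept]
  = -(13/21)    [97 ≡ 13 mod 21]
  = -(21/13)    [QR: 13 ≡ 1 mod 4, sign kept]
  = -(8/13)    [21 ≡ 8 mod 13]
  = (1/13)    [13 ≡ 5 mod 8 ⇒ (2/13)^3 = -1]
  = 1    [(1/13) = 1]
Product: (-1)·(1) = -1.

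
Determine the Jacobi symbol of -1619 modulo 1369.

(-1619/1369)
  = (1619/1369)    [1369 ≡ 1 mod 4 ⇒ (-1/1369) = +1]
  = (250/1369)    [1619 ≡ 250 mod 1369]
  = (125/1369)    [1369 ≡ 1 mod 8 ⇒ (2/1369) = +1]
  = (1369/125)    [QR: 125 ≡ 1 mod 4, sign kept]
  = (119/125)    [1369 ≡ 119 mod 125]
  = (125/119)    [QR: 125 ≡ 1 mod 4, sign kept]
  = (6/119)    [125 ≡ 6 mod 119]
  = (3/119)    [119 ≡ 7 mod 8 ⇒ (2/119) = +1]
  = -(119/3)    [QR: both ≡ 3 mod 4, sign flips]
  = -(2/3)    [119 ≡ 2 mod 3]
  = (1/3)    [3 ≡ 3 mod 8 ⇒ (2/3) = -1]
  = 1    [(1/3) = 1]

1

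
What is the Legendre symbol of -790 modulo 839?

1

(-790|839)
  = -(790|839)    [839 ≡ 3 mod 4 ⇒ (-1|839) = -1]
  = -(395|839)    [839 ≡ 7 mod 8 ⇒ (2|839) = +1]
  = (839|395)    [QR: both ≡ 3 mod 4, sign flips]
  = (49|395)    [839 ≡ 49 mod 395]
  = (395|49)    [QR: 49 ≡ 1 mod 4, sign kept]
  = (3|49)    [395 ≡ 3 mod 49]
  = (49|3)    [QR: 49 ≡ 1 mod 4, sign kept]
  = (1|3)    [49 ≡ 1 mod 3]
  = 1    [(1|3) = 1]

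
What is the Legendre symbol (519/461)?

1

Reduce the numerator: 519 ≡ 58 (mod 461), so (519/461) = (58/461).
Factor out 2: 58 = 2·29. Since 461 ≡ 5 (mod 8), (2/461) = -1. Now have -(29/461).
29 ≡ 1 (mod 4), so quadratic reciprocity gives (29/461) = (461/29). Reduce: 461 ≡ 26 (mod 29). Now have -(26/29).
Factor out 2: 26 = 2·13. Since 29 ≡ 5 (mod 8), (2/29) = -1. Now have (13/29).
13 ≡ 1 (mod 4), so quadratic reciprocity gives (13/29) = (29/13). Reduce: 29 ≡ 3 (mod 13). Now have (3/13).
13 ≡ 1 (mod 4), so quadratic reciprocity gives (3/13) = (13/3). Reduce: 13 ≡ 1 (mod 3). Now have (1/3).
(1/3) = 1. Collecting the sign factors: 1.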